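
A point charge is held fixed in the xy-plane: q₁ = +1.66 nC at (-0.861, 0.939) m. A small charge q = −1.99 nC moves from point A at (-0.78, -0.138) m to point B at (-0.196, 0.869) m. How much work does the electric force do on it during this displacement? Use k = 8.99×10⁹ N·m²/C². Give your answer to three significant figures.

The work done by the electric force is W_field = −ΔU = −q(V_B − V_A) = q(V_A − V_B).
At A: distance to the source charge is 1.08 m; V_A = kq₁/r = 13.8 V.
At B: distance to the source charge is 0.669 m; V_B = kq₁/r = 22.3 V.
ΔV = V_B − V_A = 8.50 V.
W_field = −qΔV = −(-1.99×10⁻⁹ C)(8.50 V) = 1.69×10⁻⁸ J.

1.69×10⁻⁸ J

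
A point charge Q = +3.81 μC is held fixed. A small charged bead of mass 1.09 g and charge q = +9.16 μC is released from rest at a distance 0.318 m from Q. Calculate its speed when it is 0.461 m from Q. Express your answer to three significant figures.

Only the electrostatic force acts, so mechanical energy is conserved: ½mv² = U₁ − U₂ = kQq(1/r₁ − 1/r₂).
U₁ − U₂ = (8.99×10⁹ N·m²/C²)(3.81×10⁻⁶ C)(9.16×10⁻⁶ C)(1/0.318 − 1/0.461) = 0.306 J.
v = √(2·0.306/1.09×10⁻³) = 23.7 m/s.

23.7 m/s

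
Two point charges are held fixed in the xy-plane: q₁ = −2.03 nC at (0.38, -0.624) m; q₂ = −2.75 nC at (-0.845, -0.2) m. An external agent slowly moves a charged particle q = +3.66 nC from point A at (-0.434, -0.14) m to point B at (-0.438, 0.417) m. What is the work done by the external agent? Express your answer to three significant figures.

1.16×10⁻⁷ J

For quasistatic motion the external work equals the change in potential energy: W_ext = qΔV = q(V_B − V_A).
At A: distances to the source charges are 0.947 m, 0.415 m; V_A = Σ kqᵢ/rᵢ = -78.8 V.
At B: distances to the source charges are 1.32 m, 0.739 m; V_B = Σ kqᵢ/rᵢ = -47.2 V.
ΔV = V_B − V_A = 31.6 V.
W_ext = qΔV = (3.66×10⁻⁹ C)(31.6 V) = 1.16×10⁻⁷ J.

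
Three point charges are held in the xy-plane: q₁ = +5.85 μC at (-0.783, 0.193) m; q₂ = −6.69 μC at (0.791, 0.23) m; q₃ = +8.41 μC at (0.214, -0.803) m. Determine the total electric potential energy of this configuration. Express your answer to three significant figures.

The work to assemble the configuration equals its total potential energy, U = Σ kqᵢqⱼ/rᵢⱼ over all pairs.
Pair separations: r₁₂ = 1.57 m, r₁₃ = 1.41 m, r₂₃ = 1.18 m.
U = (-0.223) + (0.314) + (-0.427) = -0.337 J.

-0.337 J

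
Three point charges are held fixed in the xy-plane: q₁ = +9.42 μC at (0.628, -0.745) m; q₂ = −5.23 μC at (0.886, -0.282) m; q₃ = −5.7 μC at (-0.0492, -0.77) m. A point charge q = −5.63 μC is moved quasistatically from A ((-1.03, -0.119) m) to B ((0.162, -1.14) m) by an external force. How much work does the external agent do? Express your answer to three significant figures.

For quasistatic motion the external work equals the change in potential energy: W_ext = qΔV = q(V_B − V_A).
At A: distances to the source charges are 1.77 m, 1.92 m, 1.18 m; V_A = Σ kqᵢ/rᵢ = -2.02×10⁴ V.
At B: distances to the source charges are 0.611 m, 1.12 m, 0.426 m; V_B = Σ kqᵢ/rᵢ = -2.35×10⁴ V.
ΔV = V_B − V_A = -3340 V.
W_ext = qΔV = (-5.63×10⁻⁶ C)(-3340 V) = 0.0188 J.

0.0188 J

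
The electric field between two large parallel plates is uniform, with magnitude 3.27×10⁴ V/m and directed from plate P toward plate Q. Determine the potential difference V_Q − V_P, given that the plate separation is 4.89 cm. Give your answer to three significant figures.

In a uniform field, potential decreases in the direction of E: ΔV = −E·d for a displacement d parallel to E.
Going from P to Q is a displacement of 4.89 cm along the field, so V_Q − V_P = −Ed = -1600 V.

-1600 V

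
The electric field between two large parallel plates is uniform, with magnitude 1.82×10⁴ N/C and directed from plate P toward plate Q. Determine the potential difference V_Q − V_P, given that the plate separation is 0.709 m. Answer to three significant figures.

In a uniform field, potential decreases in the direction of E: ΔV = −E·d for a displacement d parallel to E.
Going from P to Q is a displacement of 0.709 m along the field, so V_Q − V_P = −Ed = -1.29×10⁴ V.

-1.29×10⁴ V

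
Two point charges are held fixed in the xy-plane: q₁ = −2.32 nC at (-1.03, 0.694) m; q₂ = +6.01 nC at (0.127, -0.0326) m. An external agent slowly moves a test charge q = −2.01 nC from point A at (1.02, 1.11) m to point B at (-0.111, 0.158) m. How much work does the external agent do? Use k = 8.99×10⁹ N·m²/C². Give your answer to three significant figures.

-2.62×10⁻⁷ J

For quasistatic motion the external work equals the change in potential energy: W_ext = qΔV = q(V_B − V_A).
At A: distances to the source charges are 2.09 m, 1.45 m; V_A = Σ kqᵢ/rᵢ = 27.3 V.
At B: distances to the source charges are 1.06 m, 0.305 m; V_B = Σ kqᵢ/rᵢ = 158 V.
ΔV = V_B − V_A = 130 V.
W_ext = qΔV = (-2.01×10⁻⁹ C)(130 V) = -2.62×10⁻⁷ J.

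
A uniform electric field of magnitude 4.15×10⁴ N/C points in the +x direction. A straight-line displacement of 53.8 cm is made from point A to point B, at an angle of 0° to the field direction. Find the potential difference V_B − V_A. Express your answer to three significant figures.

-2.23×10⁴ V

Only the component of displacement along E changes the potential: ΔV = −E·d·cosθ.
ΔV = −(4.15×10⁴ V/m)(0.538 m)cos0° = -2.23×10⁴ V.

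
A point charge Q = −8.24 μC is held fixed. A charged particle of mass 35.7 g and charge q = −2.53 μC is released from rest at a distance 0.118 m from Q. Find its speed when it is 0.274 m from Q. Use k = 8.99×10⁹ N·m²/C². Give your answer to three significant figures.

7.12 m/s

Only the electrostatic force acts, so mechanical energy is conserved: ½mv² = U₁ − U₂ = kQq(1/r₁ − 1/r₂).
U₁ − U₂ = (8.99×10⁹ N·m²/C²)(-8.24×10⁻⁶ C)(-2.53×10⁻⁶ C)(1/0.118 − 1/0.274) = 0.904 J.
v = √(2·0.904/0.0357) = 7.12 m/s.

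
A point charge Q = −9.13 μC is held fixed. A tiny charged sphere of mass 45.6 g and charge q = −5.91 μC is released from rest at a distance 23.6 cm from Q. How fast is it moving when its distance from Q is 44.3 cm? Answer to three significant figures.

6.49 m/s

Only the electrostatic force acts, so mechanical energy is conserved: ½mv² = U₁ − U₂ = kQq(1/r₁ − 1/r₂).
U₁ − U₂ = (8.99×10⁹ N·m²/C²)(-9.13×10⁻⁶ C)(-5.91×10⁻⁶ C)(1/0.236 − 1/0.443) = 0.960 J.
v = √(2·0.960/0.0456) = 6.49 m/s.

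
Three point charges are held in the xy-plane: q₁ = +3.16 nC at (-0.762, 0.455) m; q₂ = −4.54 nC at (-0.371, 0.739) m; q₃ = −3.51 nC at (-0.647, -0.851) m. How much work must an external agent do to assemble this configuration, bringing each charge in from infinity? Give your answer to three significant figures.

The assembly work is the sum of pairwise potential energies, U = Σ_{i<j} kqᵢqⱼ/rᵢⱼ.
Pair separations: r₁₂ = 0.483 m, r₁₃ = 1.31 m, r₂₃ = 1.61 m.
U = (-2.67×10⁻⁷) + (-7.61×10⁻⁸) + (8.88×10⁻⁸) = -2.54×10⁻⁷ J.

-2.54×10⁻⁷ J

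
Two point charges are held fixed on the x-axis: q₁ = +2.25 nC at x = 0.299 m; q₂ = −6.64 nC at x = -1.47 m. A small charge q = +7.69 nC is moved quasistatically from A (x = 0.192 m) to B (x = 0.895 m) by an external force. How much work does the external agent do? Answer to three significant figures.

For quasistatic motion the external work equals the change in potential energy: W_ext = qΔV = q(V_B − V_A).
At A: distances to the source charges are 0.107 m, 1.66 m; V_A = Σ kqᵢ/rᵢ = 153 V.
At B: distances to the source charges are 0.596 m, 2.37 m; V_B = Σ kqᵢ/rᵢ = 8.70 V.
ΔV = V_B − V_A = -144 V.
W_ext = qΔV = (7.69×10⁻⁹ C)(-144 V) = -1.11×10⁻⁶ J.

-1.11×10⁻⁶ J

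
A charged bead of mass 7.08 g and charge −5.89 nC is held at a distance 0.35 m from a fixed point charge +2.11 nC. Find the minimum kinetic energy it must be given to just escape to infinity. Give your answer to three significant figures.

3.19×10⁻⁷ J

To just escape, total mechanical energy must reach zero at infinity: ½mv²_min + U = 0, so ½mv²_min = −U = |kQq|/r.
|U| = |kQq|/r = (8.99×10⁹ N·m²/C²)(2.11×10⁻⁹)(5.89×10⁻⁹)/(0.350) = 3.19×10⁻⁷ J.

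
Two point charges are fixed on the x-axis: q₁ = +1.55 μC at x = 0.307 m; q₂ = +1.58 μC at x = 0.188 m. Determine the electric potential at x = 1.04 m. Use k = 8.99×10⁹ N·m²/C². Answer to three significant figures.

The total potential is the scalar sum of each charge's contribution, V = Σ kqᵢ/rᵢ.
Distances from the field point to each charge: r₁ = 0.733 m, r₂ = 0.852 m.
V = k[(1.55×10⁻⁶)/(0.733) + (1.58×10⁻⁶)/(0.852)] = 3.57×10⁴ V.

3.57×10⁴ V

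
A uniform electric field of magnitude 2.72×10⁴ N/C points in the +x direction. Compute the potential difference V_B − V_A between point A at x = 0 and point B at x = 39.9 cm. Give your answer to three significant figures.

In a uniform field, potential decreases in the direction of E: V_B − V_A = −E·Δx.
V_B − V_A = −(2.72×10⁴ V/m)(0.399 m) = -1.09×10⁴ V.

-1.09×10⁴ V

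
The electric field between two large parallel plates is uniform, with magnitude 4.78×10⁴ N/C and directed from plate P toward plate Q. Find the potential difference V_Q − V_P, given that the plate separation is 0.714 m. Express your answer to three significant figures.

-3.41×10⁴ V

In a uniform field, potential decreases in the direction of E: ΔV = −E·d for a displacement d parallel to E.
Going from P to Q is a displacement of 0.714 m along the field, so V_Q − V_P = −Ed = -3.41×10⁴ V.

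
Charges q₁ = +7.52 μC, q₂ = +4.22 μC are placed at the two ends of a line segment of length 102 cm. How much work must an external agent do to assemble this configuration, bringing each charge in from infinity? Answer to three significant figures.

0.280 J

The assembly work is the sum of pairwise potential energies, U = Σ_{i<j} kqᵢqⱼ/rᵢⱼ.
The separation is r = 1.02 m.
U = (0.280) = 0.280 J.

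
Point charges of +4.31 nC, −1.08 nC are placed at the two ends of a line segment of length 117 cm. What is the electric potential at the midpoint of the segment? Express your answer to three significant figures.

49.6 V

The total potential is the scalar sum of each charge's contribution, V = Σ kqᵢ/rᵢ.
Each charge is 0.585 m from the midpoint.
V = k[(4.31×10⁻⁹)/(0.585) + (-1.08×10⁻⁹)/(0.585)] = 49.6 V.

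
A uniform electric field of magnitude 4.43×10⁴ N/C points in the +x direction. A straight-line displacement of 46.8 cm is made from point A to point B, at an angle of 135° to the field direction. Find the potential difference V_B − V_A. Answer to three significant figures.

1.47×10⁴ V

Only the component of displacement along E changes the potential: ΔV = −E·d·cosθ.
ΔV = −(4.43×10⁴ V/m)(0.468 m)cos135° = 1.47×10⁴ V.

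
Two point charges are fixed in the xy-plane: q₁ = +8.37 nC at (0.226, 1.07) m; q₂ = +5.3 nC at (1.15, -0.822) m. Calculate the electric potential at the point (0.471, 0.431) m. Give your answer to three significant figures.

The total potential is the scalar sum of each charge's contribution, V = Σ kqᵢ/rᵢ.
Distances from the field point to each charge: r₁ = 0.684 m, r₂ = 1.43 m.
V = k[(8.37×10⁻⁹)/(0.684) + (5.30×10⁻⁹)/(1.43)] = 143 V.

143 V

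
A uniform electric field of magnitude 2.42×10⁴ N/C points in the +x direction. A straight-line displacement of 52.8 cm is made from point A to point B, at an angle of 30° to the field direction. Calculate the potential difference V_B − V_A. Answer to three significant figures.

-1.11×10⁴ V

Only the component of displacement along E changes the potential: ΔV = −E·d·cosθ.
ΔV = −(2.42×10⁴ V/m)(0.528 m)cos30° = -1.11×10⁴ V.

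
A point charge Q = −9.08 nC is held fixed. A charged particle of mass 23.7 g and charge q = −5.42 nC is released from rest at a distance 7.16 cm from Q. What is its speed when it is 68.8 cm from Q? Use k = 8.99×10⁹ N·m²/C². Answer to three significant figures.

0.0216 m/s

Only the electrostatic force acts, so mechanical energy is conserved: ½mv² = U₁ − U₂ = kQq(1/r₁ − 1/r₂).
U₁ − U₂ = (8.99×10⁹ N·m²/C²)(-9.08×10⁻⁹ C)(-5.42×10⁻⁹ C)(1/0.0716 − 1/0.688) = 5.54×10⁻⁶ J.
v = √(2·5.54×10⁻⁶/0.0237) = 0.0216 m/s.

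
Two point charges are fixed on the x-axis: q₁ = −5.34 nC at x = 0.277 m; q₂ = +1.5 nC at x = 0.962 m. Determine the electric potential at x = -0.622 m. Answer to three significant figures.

The total potential is the scalar sum of each charge's contribution, V = Σ kqᵢ/rᵢ.
Distances from the field point to each charge: r₁ = 0.899 m, r₂ = 1.58 m.
V = k[(-5.34×10⁻⁹)/(0.899) + (1.50×10⁻⁹)/(1.58)] = -44.9 V.

-44.9 V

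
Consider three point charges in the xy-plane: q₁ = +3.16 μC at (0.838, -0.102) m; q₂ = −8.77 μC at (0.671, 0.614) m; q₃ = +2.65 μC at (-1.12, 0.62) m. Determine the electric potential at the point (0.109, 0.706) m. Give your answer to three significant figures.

The total potential is the scalar sum of each charge's contribution, V = Σ kqᵢ/rᵢ.
Distances from the field point to each charge: r₁ = 1.09 m, r₂ = 0.569 m, r₃ = 1.23 m.
V = k[(3.16×10⁻⁶)/(1.09) + (-8.77×10⁻⁶)/(0.569) + (2.65×10⁻⁶)/(1.23)] = -9.30×10⁴ V.

-9.30×10⁴ V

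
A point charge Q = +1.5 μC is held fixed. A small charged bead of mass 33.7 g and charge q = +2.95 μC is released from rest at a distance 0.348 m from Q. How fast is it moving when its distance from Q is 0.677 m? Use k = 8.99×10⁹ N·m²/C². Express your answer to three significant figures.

Only the electrostatic force acts, so mechanical energy is conserved: ½mv² = U₁ − U₂ = kQq(1/r₁ − 1/r₂).
U₁ − U₂ = (8.99×10⁹ N·m²/C²)(1.50×10⁻⁶ C)(2.95×10⁻⁶ C)(1/0.348 − 1/0.677) = 0.0556 J.
v = √(2·0.0556/0.0337) = 1.82 m/s.

1.82 m/s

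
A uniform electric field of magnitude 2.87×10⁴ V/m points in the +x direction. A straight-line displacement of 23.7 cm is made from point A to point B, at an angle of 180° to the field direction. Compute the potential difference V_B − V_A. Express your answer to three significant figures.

Only the component of displacement along E changes the potential: ΔV = −E·d·cosθ.
ΔV = −(2.87×10⁴ V/m)(0.237 m)cos180° = 6800 V.

6800 V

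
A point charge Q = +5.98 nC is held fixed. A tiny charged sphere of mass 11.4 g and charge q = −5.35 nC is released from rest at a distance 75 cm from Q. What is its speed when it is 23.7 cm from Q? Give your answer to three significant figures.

Only the electrostatic force acts, so mechanical energy is conserved: ½mv² = U₁ − U₂ = kQq(1/r₁ − 1/r₂).
U₁ − U₂ = (8.99×10⁹ N·m²/C²)(5.98×10⁻⁹ C)(-5.35×10⁻⁹ C)(1/0.750 − 1/0.237) = 8.30×10⁻⁷ J.
v = √(2·8.30×10⁻⁷/0.0114) = 0.0121 m/s.

0.0121 m/s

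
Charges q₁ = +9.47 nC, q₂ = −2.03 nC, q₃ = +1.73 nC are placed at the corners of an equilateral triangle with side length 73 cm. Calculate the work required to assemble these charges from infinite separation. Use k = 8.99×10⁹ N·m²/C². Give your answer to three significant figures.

The work to assemble the configuration equals its total potential energy, U = Σ kqᵢqⱼ/rᵢⱼ over all pairs.
All three pair separations equal the side length, 0.730 m.
U = (-2.37×10⁻⁷) + (2.02×10⁻⁷) + (-4.32×10⁻⁸) = -7.82×10⁻⁸ J.

-7.82×10⁻⁸ J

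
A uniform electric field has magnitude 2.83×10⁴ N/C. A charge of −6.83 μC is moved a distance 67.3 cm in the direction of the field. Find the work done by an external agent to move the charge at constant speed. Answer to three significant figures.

The potential change for a displacement 67.3 cm in the direction of the field is ΔV = −Ed = -1.90×10⁴ V.
W_ext = qΔV = 0.130 J.

0.130 J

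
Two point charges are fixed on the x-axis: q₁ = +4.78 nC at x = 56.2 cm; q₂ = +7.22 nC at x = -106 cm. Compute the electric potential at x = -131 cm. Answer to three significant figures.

283 V

Electric potential is a scalar, so the contributions from each charge add algebraically: V = Σ kqᵢ/rᵢ.
Distances from the field point to each charge: r₁ = 1.87 m, r₂ = 0.250 m.
V = k[(4.78×10⁻⁹)/(1.87) + (7.22×10⁻⁹)/(0.250)] = 283 V.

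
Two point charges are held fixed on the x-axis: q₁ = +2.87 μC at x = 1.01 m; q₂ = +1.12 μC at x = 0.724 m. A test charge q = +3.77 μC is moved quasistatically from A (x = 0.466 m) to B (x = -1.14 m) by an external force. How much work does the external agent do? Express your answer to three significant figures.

-0.260 J

For quasistatic motion the external work equals the change in potential energy: W_ext = qΔV = q(V_B − V_A).
At A: distances to the source charges are 0.544 m, 0.258 m; V_A = Σ kqᵢ/rᵢ = 8.65×10⁴ V.
At B: distances to the source charges are 2.15 m, 1.86 m; V_B = Σ kqᵢ/rᵢ = 1.74×10⁴ V.
ΔV = V_B − V_A = -6.91×10⁴ V.
W_ext = qΔV = (3.77×10⁻⁶ C)(-6.91×10⁴ V) = -0.260 J.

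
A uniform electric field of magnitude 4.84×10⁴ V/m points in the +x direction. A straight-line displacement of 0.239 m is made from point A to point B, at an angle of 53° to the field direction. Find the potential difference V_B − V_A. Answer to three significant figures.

-6960 V

Only the component of displacement along E changes the potential: ΔV = −E·d·cosθ.
ΔV = −(4.84×10⁴ V/m)(0.239 m)cos53° = -6960 V.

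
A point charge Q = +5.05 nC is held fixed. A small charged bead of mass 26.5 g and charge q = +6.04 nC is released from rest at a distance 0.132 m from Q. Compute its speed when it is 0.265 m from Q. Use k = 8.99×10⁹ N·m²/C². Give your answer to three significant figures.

Only the electrostatic force acts, so mechanical energy is conserved: ½mv² = U₁ − U₂ = kQq(1/r₁ − 1/r₂).
U₁ − U₂ = (8.99×10⁹ N·m²/C²)(5.05×10⁻⁹ C)(6.04×10⁻⁹ C)(1/0.132 − 1/0.265) = 1.04×10⁻⁶ J.
v = √(2·1.04×10⁻⁶/0.0265) = 8.87×10⁻³ m/s.

8.87×10⁻³ m/s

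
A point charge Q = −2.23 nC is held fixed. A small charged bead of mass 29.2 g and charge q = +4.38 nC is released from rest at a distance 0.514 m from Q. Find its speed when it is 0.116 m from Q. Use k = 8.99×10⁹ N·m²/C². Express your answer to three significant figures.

6.34×10⁻³ m/s

Only the electrostatic force acts, so mechanical energy is conserved: ½mv² = U₁ − U₂ = kQq(1/r₁ − 1/r₂).
U₁ − U₂ = (8.99×10⁹ N·m²/C²)(-2.23×10⁻⁹ C)(4.38×10⁻⁹ C)(1/0.514 − 1/0.116) = 5.86×10⁻⁷ J.
v = √(2·5.86×10⁻⁷/0.0292) = 6.34×10⁻³ m/s.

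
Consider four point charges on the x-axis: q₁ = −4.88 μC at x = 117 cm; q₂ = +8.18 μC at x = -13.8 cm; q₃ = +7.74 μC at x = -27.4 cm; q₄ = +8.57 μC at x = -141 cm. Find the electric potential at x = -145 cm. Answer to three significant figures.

The total potential is the scalar sum of each charge's contribution, V = Σ kqᵢ/rᵢ.
Distances from the field point to each charge: r₁ = 2.62 m, r₂ = 1.31 m, r₃ = 1.18 m, r₄ = 0.0400 m.
V = k[(-4.88×10⁻⁶)/(2.62) + (8.18×10⁻⁶)/(1.31) + (7.74×10⁻⁶)/(1.18) + (8.57×10⁻⁶)/(0.0400)] = 2.02×10⁶ V.

2.02×10⁶ V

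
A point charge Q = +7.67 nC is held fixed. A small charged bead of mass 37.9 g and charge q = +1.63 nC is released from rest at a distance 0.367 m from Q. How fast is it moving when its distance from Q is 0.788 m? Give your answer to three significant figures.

2.94×10⁻³ m/s

Only the electrostatic force acts, so mechanical energy is conserved: ½mv² = U₁ − U₂ = kQq(1/r₁ − 1/r₂).
U₁ − U₂ = (8.99×10⁹ N·m²/C²)(7.67×10⁻⁹ C)(1.63×10⁻⁹ C)(1/0.367 − 1/0.788) = 1.64×10⁻⁷ J.
v = √(2·1.64×10⁻⁷/0.0379) = 2.94×10⁻³ m/s.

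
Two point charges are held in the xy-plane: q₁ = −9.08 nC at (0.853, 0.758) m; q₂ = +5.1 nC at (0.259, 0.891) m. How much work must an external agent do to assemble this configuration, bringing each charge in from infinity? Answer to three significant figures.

The work to assemble the configuration equals its total potential energy, U = Σ kqᵢqⱼ/rᵢⱼ over all pairs.
Pair separations: r₁₂ = 0.609 m.
U = (-6.84×10⁻⁷) = -6.84×10⁻⁷ J.

-6.84×10⁻⁷ J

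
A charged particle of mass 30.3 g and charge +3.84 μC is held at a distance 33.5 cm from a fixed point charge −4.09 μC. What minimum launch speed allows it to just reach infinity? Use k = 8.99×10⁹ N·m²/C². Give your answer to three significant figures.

To just escape, total mechanical energy must reach zero at infinity: ½mv²_min + U = 0, so ½mv²_min = −U = |kQq|/r.
|U| = |kQq|/r = (8.99×10⁹ N·m²/C²)(4.09×10⁻⁶)(3.84×10⁻⁶)/(0.335) = 0.421 J.
v_min = √(2|U|/m) = √(2·0.421/0.0303) = 5.27 m/s.

5.27 m/s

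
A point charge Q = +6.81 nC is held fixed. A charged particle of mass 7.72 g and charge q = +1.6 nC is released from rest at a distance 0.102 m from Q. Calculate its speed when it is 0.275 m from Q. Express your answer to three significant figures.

Only the electrostatic force acts, so mechanical energy is conserved: ½mv² = U₁ − U₂ = kQq(1/r₁ − 1/r₂).
U₁ − U₂ = (8.99×10⁹ N·m²/C²)(6.81×10⁻⁹ C)(1.60×10⁻⁹ C)(1/0.102 − 1/0.275) = 6.04×10⁻⁷ J.
v = √(2·6.04×10⁻⁷/7.72×10⁻³) = 0.0125 m/s.

0.0125 m/s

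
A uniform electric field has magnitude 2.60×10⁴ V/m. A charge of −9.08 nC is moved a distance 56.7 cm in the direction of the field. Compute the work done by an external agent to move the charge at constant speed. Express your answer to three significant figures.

1.34×10⁻⁴ J

The potential change for a displacement 56.7 cm in the direction of the field is ΔV = −Ed = -1.47×10⁴ V.
W_ext = qΔV = 1.34×10⁻⁴ J.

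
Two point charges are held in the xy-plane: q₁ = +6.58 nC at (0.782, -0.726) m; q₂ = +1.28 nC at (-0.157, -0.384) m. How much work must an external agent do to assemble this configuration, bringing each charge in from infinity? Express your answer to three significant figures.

The work to assemble the configuration equals its total potential energy, U = Σ kqᵢqⱼ/rᵢⱼ over all pairs.
Pair separations: r₁₂ = 0.999 m.
U = (7.58×10⁻⁸) = 7.58×10⁻⁸ J.

7.58×10⁻⁸ J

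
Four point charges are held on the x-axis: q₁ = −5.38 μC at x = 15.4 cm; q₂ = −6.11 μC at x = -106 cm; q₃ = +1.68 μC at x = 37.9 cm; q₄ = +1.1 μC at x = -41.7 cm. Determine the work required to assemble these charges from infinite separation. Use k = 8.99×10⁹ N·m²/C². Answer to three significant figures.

-0.348 J

The work to assemble the configuration equals its total potential energy, U = Σ kqᵢqⱼ/rᵢⱼ over all pairs.
Pair separations: r₁₂ = 1.21 m, r₁₃ = 0.225 m, r₁₄ = 0.571 m, r₂₃ = 1.44 m, r₂₄ = 0.643 m, r₃₄ = 0.796 m.
Summing all 6 pair terms gives U = -0.348 J.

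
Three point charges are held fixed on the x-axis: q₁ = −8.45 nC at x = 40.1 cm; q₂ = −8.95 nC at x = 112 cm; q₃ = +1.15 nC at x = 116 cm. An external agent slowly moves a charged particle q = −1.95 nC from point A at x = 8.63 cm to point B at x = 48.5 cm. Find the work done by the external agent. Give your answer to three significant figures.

1.38×10⁻⁶ J

For quasistatic motion the external work equals the change in potential energy: W_ext = qΔV = q(V_B − V_A).
At A: distances to the source charges are 0.315 m, 1.03 m, 1.07 m; V_A = Σ kqᵢ/rᵢ = -310 V.
At B: distances to the source charges are 0.0840 m, 0.635 m, 0.675 m; V_B = Σ kqᵢ/rᵢ = -1020 V.
ΔV = V_B − V_A = -706 V.
W_ext = qΔV = (-1.95×10⁻⁹ C)(-706 V) = 1.38×10⁻⁶ J.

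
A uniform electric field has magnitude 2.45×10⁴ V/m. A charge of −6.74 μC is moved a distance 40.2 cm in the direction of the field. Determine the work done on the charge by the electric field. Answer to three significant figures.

The potential change for a displacement 40.2 cm in the direction of the field is ΔV = −Ed = -9850 V.
W_field = −qΔV = -0.0664 J.

-0.0664 J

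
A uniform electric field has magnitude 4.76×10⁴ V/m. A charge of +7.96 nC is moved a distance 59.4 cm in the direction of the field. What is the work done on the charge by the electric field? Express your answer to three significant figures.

The potential change for a displacement 59.4 cm in the direction of the field is ΔV = −Ed = -2.83×10⁴ V.
W_field = −qΔV = 2.25×10⁻⁴ J.

2.25×10⁻⁴ J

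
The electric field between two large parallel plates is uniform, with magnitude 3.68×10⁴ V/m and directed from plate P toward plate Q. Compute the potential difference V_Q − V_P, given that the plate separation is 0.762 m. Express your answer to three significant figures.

-2.80×10⁴ V

In a uniform field, potential decreases in the direction of E: ΔV = −E·d for a displacement d parallel to E.
Going from P to Q is a displacement of 0.762 m along the field, so V_Q − V_P = −Ed = -2.80×10⁴ V.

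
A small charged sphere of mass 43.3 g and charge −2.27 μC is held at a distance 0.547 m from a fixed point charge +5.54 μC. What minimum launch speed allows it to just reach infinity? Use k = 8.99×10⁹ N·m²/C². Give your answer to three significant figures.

To just escape, total mechanical energy must reach zero at infinity: ½mv²_min + U = 0, so ½mv²_min = −U = |kQq|/r.
|U| = |kQq|/r = (8.99×10⁹ N·m²/C²)(5.54×10⁻⁶)(2.27×10⁻⁶)/(0.547) = 0.207 J.
v_min = √(2|U|/m) = √(2·0.207/0.0433) = 3.09 m/s.

3.09 m/s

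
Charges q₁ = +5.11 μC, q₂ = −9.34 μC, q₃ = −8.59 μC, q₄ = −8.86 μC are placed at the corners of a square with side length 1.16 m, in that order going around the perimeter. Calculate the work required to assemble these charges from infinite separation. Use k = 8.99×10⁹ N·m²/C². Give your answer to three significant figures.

0.704 J

The work to assemble the configuration equals its total potential energy, U = Σ kqᵢqⱼ/rᵢⱼ over all pairs.
The four side pairs have separation 1.16 m and the two diagonal pairs 1.64 m.
Summing all 6 pair terms gives U = 0.704 J.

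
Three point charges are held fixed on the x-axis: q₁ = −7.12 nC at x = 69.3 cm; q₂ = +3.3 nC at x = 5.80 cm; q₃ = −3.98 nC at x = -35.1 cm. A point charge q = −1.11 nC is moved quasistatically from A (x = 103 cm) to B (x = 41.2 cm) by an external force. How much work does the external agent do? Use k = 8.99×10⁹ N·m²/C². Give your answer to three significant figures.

6.16×10⁻⁹ J

For quasistatic motion the external work equals the change in potential energy: W_ext = qΔV = q(V_B − V_A).
At A: distances to the source charges are 0.337 m, 0.972 m, 1.38 m; V_A = Σ kqᵢ/rᵢ = -185 V.
At B: distances to the source charges are 0.281 m, 0.354 m, 0.763 m; V_B = Σ kqᵢ/rᵢ = -191 V.
ΔV = V_B − V_A = -5.55 V.
W_ext = qΔV = (-1.11×10⁻⁹ C)(-5.55 V) = 6.16×10⁻⁹ J.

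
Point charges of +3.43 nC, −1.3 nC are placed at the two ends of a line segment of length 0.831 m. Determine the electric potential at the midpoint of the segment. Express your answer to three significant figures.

The total potential is the scalar sum of each charge's contribution, V = Σ kqᵢ/rᵢ.
Each charge is 0.415 m from the midpoint.
V = k[(3.43×10⁻⁹)/(0.415) + (-1.30×10⁻⁹)/(0.415)] = 46.1 V.

46.1 V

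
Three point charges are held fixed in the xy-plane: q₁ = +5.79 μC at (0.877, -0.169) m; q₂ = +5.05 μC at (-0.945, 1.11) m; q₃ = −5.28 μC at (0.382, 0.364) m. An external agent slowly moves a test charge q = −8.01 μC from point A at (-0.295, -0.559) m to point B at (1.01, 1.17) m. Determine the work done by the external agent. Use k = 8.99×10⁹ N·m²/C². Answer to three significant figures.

For quasistatic motion the external work equals the change in potential energy: W_ext = qΔV = q(V_B − V_A).
At A: distances to the source charges are 1.24 m, 1.79 m, 1.14 m; V_A = Σ kqᵢ/rᵢ = 2.60×10⁴ V.
At B: distances to the source charges are 1.35 m, 1.96 m, 1.02 m; V_B = Σ kqᵢ/rᵢ = 1.54×10⁴ V.
ΔV = V_B − V_A = -1.06×10⁴ V.
W_ext = qΔV = (-8.01×10⁻⁶ C)(-1.06×10⁴ V) = 0.0848 J.

0.0848 J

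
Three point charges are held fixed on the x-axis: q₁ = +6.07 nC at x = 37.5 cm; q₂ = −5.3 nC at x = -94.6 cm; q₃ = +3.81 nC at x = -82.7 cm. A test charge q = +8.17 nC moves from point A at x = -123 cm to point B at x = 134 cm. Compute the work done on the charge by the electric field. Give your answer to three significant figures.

The work done by the electric force is W_field = −ΔU = −q(V_B − V_A) = q(V_A − V_B).
At A: distances to the source charges are 1.60 m, 0.284 m, 0.403 m; V_A = Σ kqᵢ/rᵢ = -48.8 V.
At B: distances to the source charges are 0.965 m, 2.29 m, 2.17 m; V_B = Σ kqᵢ/rᵢ = 51.5 V.
ΔV = V_B − V_A = 100 V.
W_field = −qΔV = −(8.17×10⁻⁹ C)(100 V) = -8.19×10⁻⁷ J.

-8.19×10⁻⁷ J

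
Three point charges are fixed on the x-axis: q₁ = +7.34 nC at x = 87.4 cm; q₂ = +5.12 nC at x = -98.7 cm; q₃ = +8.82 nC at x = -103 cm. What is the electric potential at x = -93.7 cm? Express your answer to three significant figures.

The total potential is the scalar sum of each charge's contribution, V = Σ kqᵢ/rᵢ.
Distances from the field point to each charge: r₁ = 1.81 m, r₂ = 0.0500 m, r₃ = 0.0930 m.
V = k[(7.34×10⁻⁹)/(1.81) + (5.12×10⁻⁹)/(0.0500) + (8.82×10⁻⁹)/(0.0930)] = 1810 V.

1810 V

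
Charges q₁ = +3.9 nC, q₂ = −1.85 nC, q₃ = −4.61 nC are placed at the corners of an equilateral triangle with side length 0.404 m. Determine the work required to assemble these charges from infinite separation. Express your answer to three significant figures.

The assembly work is the sum of pairwise potential energies, U = Σ_{i<j} kqᵢqⱼ/rᵢⱼ.
All three pair separations equal the side length, 0.404 m.
U = (-1.61×10⁻⁷) + (-4.00×10⁻⁷) + (1.90×10⁻⁷) = -3.71×10⁻⁷ J.

-3.71×10⁻⁷ J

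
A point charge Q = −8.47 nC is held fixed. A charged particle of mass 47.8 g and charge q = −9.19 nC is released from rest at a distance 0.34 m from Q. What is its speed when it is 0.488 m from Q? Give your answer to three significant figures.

5.11×10⁻³ m/s

Only the electrostatic force acts, so mechanical energy is conserved: ½mv² = U₁ − U₂ = kQq(1/r₁ − 1/r₂).
U₁ − U₂ = (8.99×10⁹ N·m²/C²)(-8.47×10⁻⁹ C)(-9.19×10⁻⁹ C)(1/0.340 − 1/0.488) = 6.24×10⁻⁷ J.
v = √(2·6.24×10⁻⁷/0.0478) = 5.11×10⁻³ m/s.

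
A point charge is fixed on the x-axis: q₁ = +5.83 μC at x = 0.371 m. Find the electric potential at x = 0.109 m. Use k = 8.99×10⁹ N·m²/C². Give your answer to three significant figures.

The total potential is the scalar sum of each charge's contribution, V = Σ kqᵢ/rᵢ.
V = k[(5.83×10⁻⁶)/(0.262)] = 2.00×10⁵ V.

2.00×10⁵ V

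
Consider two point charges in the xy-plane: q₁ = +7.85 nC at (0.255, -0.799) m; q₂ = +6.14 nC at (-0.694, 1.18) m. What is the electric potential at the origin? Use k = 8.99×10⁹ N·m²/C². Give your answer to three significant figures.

Electric potential is a scalar, so the contributions from each charge add algebraically: V = Σ kqᵢ/rᵢ.
Distances from the field point to each charge: r₁ = 0.839 m, r₂ = 1.37 m.
V = k[(7.85×10⁻⁹)/(0.839) + (6.14×10⁻⁹)/(1.37)] = 124 V.

124 V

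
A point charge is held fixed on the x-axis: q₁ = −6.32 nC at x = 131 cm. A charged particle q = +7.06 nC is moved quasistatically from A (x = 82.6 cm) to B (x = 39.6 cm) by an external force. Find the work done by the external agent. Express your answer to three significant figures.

3.90×10⁻⁷ J

For quasistatic motion the external work equals the change in potential energy: W_ext = qΔV = q(V_B − V_A).
At A: distance to the source charge is 0.484 m; V_A = kq₁/r = -117 V.
At B: distance to the source charge is 0.914 m; V_B = kq₁/r = -62.2 V.
ΔV = V_B − V_A = 55.2 V.
W_ext = qΔV = (7.06×10⁻⁹ C)(55.2 V) = 3.90×10⁻⁷ J.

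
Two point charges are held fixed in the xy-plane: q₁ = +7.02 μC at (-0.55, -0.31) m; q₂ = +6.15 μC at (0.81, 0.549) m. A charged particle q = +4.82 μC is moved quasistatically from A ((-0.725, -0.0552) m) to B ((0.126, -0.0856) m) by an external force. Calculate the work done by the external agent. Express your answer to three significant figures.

-0.433 J

For quasistatic motion the external work equals the change in potential energy: W_ext = qΔV = q(V_B − V_A).
At A: distances to the source charges are 0.309 m, 1.65 m; V_A = Σ kqᵢ/rᵢ = 2.38×10⁵ V.
At B: distances to the source charges are 0.712 m, 0.933 m; V_B = Σ kqᵢ/rᵢ = 1.48×10⁵ V.
ΔV = V_B − V_A = -8.98×10⁴ V.
W_ext = qΔV = (4.82×10⁻⁶ C)(-8.98×10⁴ V) = -0.433 J.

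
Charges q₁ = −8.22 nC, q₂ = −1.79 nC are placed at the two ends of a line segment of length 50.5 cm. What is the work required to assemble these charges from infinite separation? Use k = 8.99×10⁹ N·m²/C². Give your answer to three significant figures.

2.62×10⁻⁷ J

The assembly work is the sum of pairwise potential energies, U = Σ_{i<j} kqᵢqⱼ/rᵢⱼ.
The separation is r = 0.505 m.
U = (2.62×10⁻⁷) = 2.62×10⁻⁷ J.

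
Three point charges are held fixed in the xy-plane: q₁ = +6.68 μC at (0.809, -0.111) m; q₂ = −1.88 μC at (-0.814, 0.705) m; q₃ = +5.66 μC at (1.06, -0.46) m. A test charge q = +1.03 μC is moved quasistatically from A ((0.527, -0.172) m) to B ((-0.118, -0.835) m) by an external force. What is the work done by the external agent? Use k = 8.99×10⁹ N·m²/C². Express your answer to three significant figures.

For quasistatic motion the external work equals the change in potential energy: W_ext = qΔV = q(V_B − V_A).
At A: distances to the source charges are 0.289 m, 1.60 m, 0.606 m; V_A = Σ kqᵢ/rᵢ = 2.82×10⁵ V.
At B: distances to the source charges are 1.18 m, 1.69 m, 1.24 m; V_B = Σ kqᵢ/rᵢ = 8.22×10⁴ V.
ΔV = V_B − V_A = -1.99×10⁵ V.
W_ext = qΔV = (1.03×10⁻⁶ C)(-1.99×10⁵ V) = -0.205 J.

-0.205 J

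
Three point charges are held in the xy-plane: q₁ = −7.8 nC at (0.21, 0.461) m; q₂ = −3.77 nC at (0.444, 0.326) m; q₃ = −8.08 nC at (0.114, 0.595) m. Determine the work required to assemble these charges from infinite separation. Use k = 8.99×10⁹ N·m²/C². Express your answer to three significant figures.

5.06×10⁻⁶ J

The assembly work is the sum of pairwise potential energies, U = Σ_{i<j} kqᵢqⱼ/rᵢⱼ.
Pair separations: r₁₂ = 0.270 m, r₁₃ = 0.165 m, r₂₃ = 0.426 m.
U = (9.79×10⁻⁷) + (3.44×10⁻⁶) + (6.43×10⁻⁷) = 5.06×10⁻⁶ J.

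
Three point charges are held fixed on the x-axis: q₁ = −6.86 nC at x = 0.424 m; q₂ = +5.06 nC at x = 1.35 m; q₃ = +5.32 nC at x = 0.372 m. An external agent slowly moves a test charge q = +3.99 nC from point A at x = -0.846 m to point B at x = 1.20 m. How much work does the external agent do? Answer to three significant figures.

For quasistatic motion the external work equals the change in potential energy: W_ext = qΔV = q(V_B − V_A).
At A: distances to the source charges are 1.27 m, 2.20 m, 1.22 m; V_A = Σ kqᵢ/rᵢ = 11.4 V.
At B: distances to the source charges are 0.776 m, 0.150 m, 0.828 m; V_B = Σ kqᵢ/rᵢ = 282 V.
ΔV = V_B − V_A = 270 V.
W_ext = qΔV = (3.99×10⁻⁹ C)(270 V) = 1.08×10⁻⁶ J.

1.08×10⁻⁶ J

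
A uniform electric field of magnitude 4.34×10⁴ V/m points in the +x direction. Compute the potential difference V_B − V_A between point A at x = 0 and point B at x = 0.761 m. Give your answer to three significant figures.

In a uniform field, potential decreases in the direction of E: V_B − V_A = −E·Δx.
V_B − V_A = −(4.34×10⁴ V/m)(0.761 m) = -3.30×10⁴ V.

-3.30×10⁴ V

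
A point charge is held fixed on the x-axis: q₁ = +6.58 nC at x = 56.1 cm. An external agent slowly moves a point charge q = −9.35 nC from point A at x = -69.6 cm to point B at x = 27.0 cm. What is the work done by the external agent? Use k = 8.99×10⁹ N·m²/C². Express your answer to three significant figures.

For quasistatic motion the external work equals the change in potential energy: W_ext = qΔV = q(V_B − V_A).
At A: distance to the source charge is 1.26 m; V_A = kq₁/r = 47.1 V.
At B: distance to the source charge is 0.291 m; V_B = kq₁/r = 203 V.
ΔV = V_B − V_A = 156 V.
W_ext = qΔV = (-9.35×10⁻⁹ C)(156 V) = -1.46×10⁻⁶ J.

-1.46×10⁻⁶ J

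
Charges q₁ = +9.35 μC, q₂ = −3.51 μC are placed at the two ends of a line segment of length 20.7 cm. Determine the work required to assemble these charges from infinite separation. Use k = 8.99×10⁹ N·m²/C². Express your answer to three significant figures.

The assembly work is the sum of pairwise potential energies, U = Σ_{i<j} kqᵢqⱼ/rᵢⱼ.
The separation is r = 0.207 m.
U = (-1.43) = -1.43 J.

-1.43 J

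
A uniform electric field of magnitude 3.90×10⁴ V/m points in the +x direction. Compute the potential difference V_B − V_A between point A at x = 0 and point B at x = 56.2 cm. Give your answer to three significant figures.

-2.19×10⁴ V

In a uniform field, potential decreases in the direction of E: V_B − V_A = −E·Δx.
V_B − V_A = −(3.90×10⁴ V/m)(0.562 m) = -2.19×10⁴ V.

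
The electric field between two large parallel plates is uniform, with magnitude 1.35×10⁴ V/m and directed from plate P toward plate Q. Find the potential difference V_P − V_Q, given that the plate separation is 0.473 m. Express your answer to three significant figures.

In a uniform field, potential decreases in the direction of E: ΔV = −E·d for a displacement d parallel to E.
Going from Q to P is a displacement of 0.473 m opposite to the field, so V_P − V_Q = +Ed = 6390 V.

6390 V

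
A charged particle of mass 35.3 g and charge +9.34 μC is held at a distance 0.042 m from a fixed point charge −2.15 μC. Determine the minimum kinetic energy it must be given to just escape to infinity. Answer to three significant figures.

4.30 J

To just escape, total mechanical energy must reach zero at infinity: ½mv²_min + U = 0, so ½mv²_min = −U = |kQq|/r.
|U| = |kQq|/r = (8.99×10⁹ N·m²/C²)(2.15×10⁻⁶)(9.34×10⁻⁶)/(0.0420) = 4.30 J.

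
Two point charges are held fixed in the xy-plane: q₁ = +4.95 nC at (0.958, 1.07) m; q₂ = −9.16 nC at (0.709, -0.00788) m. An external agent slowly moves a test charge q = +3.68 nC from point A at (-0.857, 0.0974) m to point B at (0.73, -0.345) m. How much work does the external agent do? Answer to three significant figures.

-6.69×10⁻⁷ J

For quasistatic motion the external work equals the change in potential energy: W_ext = qΔV = q(V_B − V_A).
At A: distances to the source charges are 2.06 m, 1.57 m; V_A = Σ kqᵢ/rᵢ = -30.9 V.
At B: distances to the source charges are 1.43 m, 0.338 m; V_B = Σ kqᵢ/rᵢ = -213 V.
ΔV = V_B − V_A = -182 V.
W_ext = qΔV = (3.68×10⁻⁹ C)(-182 V) = -6.69×10⁻⁷ J.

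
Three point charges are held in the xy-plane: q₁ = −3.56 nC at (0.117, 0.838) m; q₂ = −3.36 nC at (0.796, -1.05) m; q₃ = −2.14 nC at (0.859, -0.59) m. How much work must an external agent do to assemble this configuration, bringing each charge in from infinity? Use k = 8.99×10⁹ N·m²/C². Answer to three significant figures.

The work to assemble the configuration equals its total potential energy, U = Σ kqᵢqⱼ/rᵢⱼ over all pairs.
Pair separations: r₁₂ = 2.01 m, r₁₃ = 1.61 m, r₂₃ = 0.464 m.
U = (5.36×10⁻⁸) + (4.26×10⁻⁸) + (1.39×10⁻⁷) = 2.35×10⁻⁷ J.

2.35×10⁻⁷ J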